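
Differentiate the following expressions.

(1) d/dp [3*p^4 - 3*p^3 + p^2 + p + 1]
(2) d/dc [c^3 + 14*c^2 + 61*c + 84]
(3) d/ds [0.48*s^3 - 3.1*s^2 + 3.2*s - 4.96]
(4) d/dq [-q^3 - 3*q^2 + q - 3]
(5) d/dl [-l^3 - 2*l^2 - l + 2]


(1) = 12*p^3 - 9*p^2 + 2*p + 1
(2) = 3*c^2 + 28*c + 61
(3) = 1.44*s^2 - 6.2*s + 3.2
(4) = -3*q^2 - 6*q + 1
(5) = -3*l^2 - 4*l - 1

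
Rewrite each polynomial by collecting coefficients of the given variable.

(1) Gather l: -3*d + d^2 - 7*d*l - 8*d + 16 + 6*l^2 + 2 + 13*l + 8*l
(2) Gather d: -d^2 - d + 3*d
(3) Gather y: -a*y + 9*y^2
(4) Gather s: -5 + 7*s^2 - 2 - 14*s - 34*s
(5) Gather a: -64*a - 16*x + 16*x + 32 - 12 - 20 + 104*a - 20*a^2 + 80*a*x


(1) = d^2 - 11*d + 6*l^2 + l*(21 - 7*d) + 18
(2) = -d^2 + 2*d
(3) = -a*y + 9*y^2
(4) = 7*s^2 - 48*s - 7
(5) = -20*a^2 + a*(80*x + 40)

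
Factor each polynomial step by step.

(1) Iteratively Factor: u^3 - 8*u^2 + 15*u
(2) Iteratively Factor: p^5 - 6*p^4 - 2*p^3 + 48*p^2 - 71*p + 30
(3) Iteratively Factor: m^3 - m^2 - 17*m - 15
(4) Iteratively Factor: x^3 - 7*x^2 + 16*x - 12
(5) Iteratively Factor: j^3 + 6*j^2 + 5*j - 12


(1) = (u - 3)*(u^2 - 5*u) = u*(u - 3)*(u - 5)
(2) = (p - 1)*(p^4 - 5*p^3 - 7*p^2 + 41*p - 30) = (p - 2)*(p - 1)*(p^3 - 3*p^2 - 13*p + 15) = (p - 2)*(p - 1)^2*(p^2 - 2*p - 15) = (p - 5)*(p - 2)*(p - 1)^2*(p + 3)
(3) = (m + 1)*(m^2 - 2*m - 15) = (m + 1)*(m + 3)*(m - 5)
(4) = (x - 2)*(x^2 - 5*x + 6) = (x - 2)^2*(x - 3)
(5) = (j + 4)*(j^2 + 2*j - 3) = (j + 3)*(j + 4)*(j - 1)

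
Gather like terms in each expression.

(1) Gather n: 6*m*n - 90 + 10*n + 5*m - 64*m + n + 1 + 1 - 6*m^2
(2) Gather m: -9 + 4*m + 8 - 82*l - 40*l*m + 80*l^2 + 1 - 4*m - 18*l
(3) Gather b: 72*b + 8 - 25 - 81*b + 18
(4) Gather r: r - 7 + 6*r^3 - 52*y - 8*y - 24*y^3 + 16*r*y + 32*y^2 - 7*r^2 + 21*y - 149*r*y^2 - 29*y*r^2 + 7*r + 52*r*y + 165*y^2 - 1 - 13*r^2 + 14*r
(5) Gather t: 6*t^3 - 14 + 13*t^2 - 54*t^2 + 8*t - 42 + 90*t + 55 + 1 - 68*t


(1) = -6*m^2 - 59*m + n*(6*m + 11) - 88
(2) = 80*l^2 - 40*l*m - 100*l
(3) = 1 - 9*b
(4) = 6*r^3 + r^2*(-29*y - 20) + r*(-149*y^2 + 68*y + 22) - 24*y^3 + 197*y^2 - 39*y - 8
(5) = 6*t^3 - 41*t^2 + 30*t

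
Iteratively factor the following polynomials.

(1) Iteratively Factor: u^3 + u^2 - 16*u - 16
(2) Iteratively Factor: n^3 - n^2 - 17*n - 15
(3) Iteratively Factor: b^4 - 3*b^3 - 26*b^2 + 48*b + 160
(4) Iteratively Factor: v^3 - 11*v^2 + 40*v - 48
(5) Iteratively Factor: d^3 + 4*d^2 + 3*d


(1) = (u + 4)*(u^2 - 3*u - 4) = (u - 4)*(u + 4)*(u + 1)
(2) = (n + 1)*(n^2 - 2*n - 15) = (n - 5)*(n + 1)*(n + 3)
(3) = (b - 5)*(b^3 + 2*b^2 - 16*b - 32) = (b - 5)*(b + 4)*(b^2 - 2*b - 8) = (b - 5)*(b - 4)*(b + 4)*(b + 2)
(4) = (v - 4)*(v^2 - 7*v + 12) = (v - 4)^2*(v - 3)
(5) = (d + 3)*(d^2 + d) = (d + 1)*(d + 3)*(d)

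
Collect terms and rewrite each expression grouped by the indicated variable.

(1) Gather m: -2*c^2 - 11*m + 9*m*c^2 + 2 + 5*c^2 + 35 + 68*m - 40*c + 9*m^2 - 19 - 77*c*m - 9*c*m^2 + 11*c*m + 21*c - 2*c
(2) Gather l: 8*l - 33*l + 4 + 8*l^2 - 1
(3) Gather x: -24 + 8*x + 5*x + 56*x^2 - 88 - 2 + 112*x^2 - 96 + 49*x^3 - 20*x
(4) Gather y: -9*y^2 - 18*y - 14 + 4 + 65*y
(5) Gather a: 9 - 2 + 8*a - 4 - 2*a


(1) = 3*c^2 - 21*c + m^2*(9 - 9*c) + m*(9*c^2 - 66*c + 57) + 18
(2) = 8*l^2 - 25*l + 3
(3) = 49*x^3 + 168*x^2 - 7*x - 210
(4) = -9*y^2 + 47*y - 10
(5) = 6*a + 3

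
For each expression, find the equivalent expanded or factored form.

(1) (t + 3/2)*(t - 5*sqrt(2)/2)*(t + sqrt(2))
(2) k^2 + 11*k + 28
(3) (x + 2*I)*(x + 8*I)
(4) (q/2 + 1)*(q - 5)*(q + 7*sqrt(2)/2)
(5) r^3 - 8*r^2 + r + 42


(1) = t^3 - 3*sqrt(2)*t^2/2 + 3*t^2/2 - 5*t - 9*sqrt(2)*t/4 - 15/2
(2) = (k + 4)*(k + 7)
(3) = x^2 + 10*I*x - 16
(4) = q^3/2 - 3*q^2/2 + 7*sqrt(2)*q^2/4 - 21*sqrt(2)*q/4 - 5*q - 35*sqrt(2)/2
(5) = (r - 7)*(r - 3)*(r + 2)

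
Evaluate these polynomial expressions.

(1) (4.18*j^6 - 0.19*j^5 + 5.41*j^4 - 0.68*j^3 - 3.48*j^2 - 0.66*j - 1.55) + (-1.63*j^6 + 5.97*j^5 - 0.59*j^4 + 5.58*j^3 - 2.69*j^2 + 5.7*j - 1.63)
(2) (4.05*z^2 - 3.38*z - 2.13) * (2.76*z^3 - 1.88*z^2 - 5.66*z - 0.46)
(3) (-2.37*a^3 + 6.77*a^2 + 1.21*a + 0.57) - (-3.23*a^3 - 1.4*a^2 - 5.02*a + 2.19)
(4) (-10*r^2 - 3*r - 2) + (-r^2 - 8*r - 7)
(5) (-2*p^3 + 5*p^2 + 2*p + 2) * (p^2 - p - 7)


(1) = 2.55*j^6 + 5.78*j^5 + 4.82*j^4 + 4.9*j^3 - 6.17*j^2 + 5.04*j - 3.18
(2) = 11.178*z^5 - 16.9428*z^4 - 22.4474*z^3 + 21.2722*z^2 + 13.6106*z + 0.9798
(3) = 0.86*a^3 + 8.17*a^2 + 6.23*a - 1.62
(4) = -11*r^2 - 11*r - 9
(5) = -2*p^5 + 7*p^4 + 11*p^3 - 35*p^2 - 16*p - 14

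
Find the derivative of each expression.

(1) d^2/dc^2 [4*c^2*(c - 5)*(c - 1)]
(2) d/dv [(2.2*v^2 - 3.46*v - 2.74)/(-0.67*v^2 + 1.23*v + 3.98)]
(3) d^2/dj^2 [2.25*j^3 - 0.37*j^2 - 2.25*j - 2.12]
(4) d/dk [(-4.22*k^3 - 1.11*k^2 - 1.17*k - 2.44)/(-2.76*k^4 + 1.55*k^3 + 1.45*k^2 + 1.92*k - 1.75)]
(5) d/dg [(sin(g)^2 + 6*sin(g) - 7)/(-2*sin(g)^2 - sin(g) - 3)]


(1) = 48*c^2 - 144*c + 40
(2) = (0.3878*v^2 + 13.8404*v - 10.4006)/(0.4489*v^4 - 1.6482*v^3 - 3.8203*v^2 + 9.7908*v + 15.8404)
(3) = 13.5*j - 0.74
(4) = (-11.6472*k^6 - 6.1272*k^5 - 14.0861*k^4 - 39.5154*k^3 + 33.0663*k^2 + 10.961*k + 6.7323)/(7.6176*k^8 - 8.556*k^7 - 5.6015*k^6 - 6.1034*k^5 + 17.7145*k^4 + 0.143*k^3 - 1.3886*k^2 - 6.72*k + 3.0625)
(5) = (11*sin(g)^2 - 34*sin(g) - 25)*cos(g)/(sin(g) - cos(2*g) + 4)^2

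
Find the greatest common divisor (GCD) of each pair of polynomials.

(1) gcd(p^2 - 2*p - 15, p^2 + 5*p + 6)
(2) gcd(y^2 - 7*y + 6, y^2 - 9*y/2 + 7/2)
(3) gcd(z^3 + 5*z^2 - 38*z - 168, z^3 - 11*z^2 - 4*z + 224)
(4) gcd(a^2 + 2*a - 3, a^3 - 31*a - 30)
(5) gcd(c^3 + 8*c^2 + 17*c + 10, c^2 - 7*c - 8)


(1) = gcd((p - 5)*(p + 3), (p + 2)*(p + 3)) = p + 3
(2) = y - 1
(3) = gcd((z - 6)*(z + 4)*(z + 7), (z - 8)*(z - 7)*(z + 4)) = z + 4
(4) = 1
(5) = c + 1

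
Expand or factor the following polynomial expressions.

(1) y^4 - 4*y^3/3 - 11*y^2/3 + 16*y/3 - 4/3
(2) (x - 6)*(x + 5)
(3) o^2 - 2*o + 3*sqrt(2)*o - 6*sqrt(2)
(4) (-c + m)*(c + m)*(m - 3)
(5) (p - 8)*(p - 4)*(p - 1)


(1) = (y - 2)*(y - 1)*(y - 1/3)*(y + 2)
(2) = x^2 - x - 30
(3) = (o - 2)*(o + 3*sqrt(2))
(4) = -c^2*m + 3*c^2 + m^3 - 3*m^2
(5) = p^3 - 13*p^2 + 44*p - 32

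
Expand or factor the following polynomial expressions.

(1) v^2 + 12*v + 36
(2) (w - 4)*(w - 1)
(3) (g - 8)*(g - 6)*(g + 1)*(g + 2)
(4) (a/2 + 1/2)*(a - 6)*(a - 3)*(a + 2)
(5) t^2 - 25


(1) = (v + 6)^2
(2) = w^2 - 5*w + 4
(3) = g^4 - 11*g^3 + 8*g^2 + 116*g + 96
(4) = a^4/2 - 3*a^3 - 7*a^2/2 + 18*a + 18
(5) = (t - 5)*(t + 5)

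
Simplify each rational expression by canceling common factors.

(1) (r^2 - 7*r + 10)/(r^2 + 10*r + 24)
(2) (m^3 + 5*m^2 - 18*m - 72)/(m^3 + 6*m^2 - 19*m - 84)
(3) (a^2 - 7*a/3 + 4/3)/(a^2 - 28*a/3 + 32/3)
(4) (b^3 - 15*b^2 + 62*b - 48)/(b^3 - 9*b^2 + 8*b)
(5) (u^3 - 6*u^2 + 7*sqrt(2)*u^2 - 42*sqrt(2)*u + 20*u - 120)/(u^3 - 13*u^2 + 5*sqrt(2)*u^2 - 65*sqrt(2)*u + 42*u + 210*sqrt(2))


(1) = (r^2 - 7*r + 10)/(r^2 + 10*r + 24)
(2) = (m + 6)/(m + 7)
(3) = (a - 1)/(a - 8)
(4) = (b - 6)/b
(5) = (u + 2*sqrt(2))/(u - 7)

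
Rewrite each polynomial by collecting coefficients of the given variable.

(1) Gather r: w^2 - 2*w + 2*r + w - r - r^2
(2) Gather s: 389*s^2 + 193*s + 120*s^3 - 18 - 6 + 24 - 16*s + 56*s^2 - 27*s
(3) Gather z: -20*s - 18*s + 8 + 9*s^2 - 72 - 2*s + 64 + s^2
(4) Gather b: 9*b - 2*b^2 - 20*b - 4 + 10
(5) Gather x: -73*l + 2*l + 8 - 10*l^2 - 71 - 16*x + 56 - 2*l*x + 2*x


(1) = -r^2 + r + w^2 - w
(2) = 120*s^3 + 445*s^2 + 150*s
(3) = 10*s^2 - 40*s
(4) = -2*b^2 - 11*b + 6
(5) = -10*l^2 - 71*l + x*(-2*l - 14) - 7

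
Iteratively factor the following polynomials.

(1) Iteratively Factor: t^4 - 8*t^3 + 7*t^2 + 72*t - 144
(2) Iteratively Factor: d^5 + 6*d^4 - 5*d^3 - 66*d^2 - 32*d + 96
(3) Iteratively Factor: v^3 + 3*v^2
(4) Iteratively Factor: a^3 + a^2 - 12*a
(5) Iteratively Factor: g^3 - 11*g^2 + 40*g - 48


(1) = (t - 4)*(t^3 - 4*t^2 - 9*t + 36) = (t - 4)^2*(t^2 - 9) = (t - 4)^2*(t - 3)*(t + 3)
(2) = (d + 4)*(d^4 + 2*d^3 - 13*d^2 - 14*d + 24) = (d + 2)*(d + 4)*(d^3 - 13*d + 12) = (d - 3)*(d + 2)*(d + 4)*(d^2 + 3*d - 4) = (d - 3)*(d + 2)*(d + 4)^2*(d - 1)
(3) = (v)*(v^2 + 3*v) = v^2*(v + 3)
(4) = (a)*(a^2 + a - 12) = a*(a + 4)*(a - 3)
(5) = (g - 4)*(g^2 - 7*g + 12) = (g - 4)^2*(g - 3)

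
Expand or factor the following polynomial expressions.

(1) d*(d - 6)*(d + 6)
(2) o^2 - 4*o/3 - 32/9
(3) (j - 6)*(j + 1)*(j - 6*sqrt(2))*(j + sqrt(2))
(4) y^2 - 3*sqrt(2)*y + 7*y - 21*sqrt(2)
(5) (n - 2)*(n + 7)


(1) = d^3 - 36*d
(2) = (o - 8/3)*(o + 4/3)
(3) = j^4 - 5*sqrt(2)*j^3 - 5*j^3 - 18*j^2 + 25*sqrt(2)*j^2 + 30*sqrt(2)*j + 60*j + 72
(4) = (y + 7)*(y - 3*sqrt(2))
(5) = n^2 + 5*n - 14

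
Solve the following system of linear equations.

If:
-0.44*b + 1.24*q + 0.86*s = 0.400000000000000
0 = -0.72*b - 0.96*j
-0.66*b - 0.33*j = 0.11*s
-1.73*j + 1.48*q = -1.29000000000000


Then:
b = -0.31
j = 0.23
q = -0.60
s = 1.17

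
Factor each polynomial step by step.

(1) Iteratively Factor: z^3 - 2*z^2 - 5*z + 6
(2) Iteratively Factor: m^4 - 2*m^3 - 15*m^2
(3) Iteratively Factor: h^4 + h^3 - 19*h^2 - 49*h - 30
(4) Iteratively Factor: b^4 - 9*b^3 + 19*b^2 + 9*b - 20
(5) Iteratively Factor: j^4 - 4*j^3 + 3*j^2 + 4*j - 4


(1) = (z - 1)*(z^2 - z - 6) = (z - 1)*(z + 2)*(z - 3)
(2) = (m - 5)*(m^3 + 3*m^2) = m*(m - 5)*(m^2 + 3*m) = m*(m - 5)*(m + 3)*(m)
(3) = (h - 5)*(h^3 + 6*h^2 + 11*h + 6) = (h - 5)*(h + 1)*(h^2 + 5*h + 6) = (h - 5)*(h + 1)*(h + 2)*(h + 3)
(4) = (b - 5)*(b^3 - 4*b^2 - b + 4) = (b - 5)*(b - 1)*(b^2 - 3*b - 4) = (b - 5)*(b - 1)*(b + 1)*(b - 4)
(5) = (j - 2)*(j^3 - 2*j^2 - j + 2) = (j - 2)^2*(j^2 - 1) = (j - 2)^2*(j - 1)*(j + 1)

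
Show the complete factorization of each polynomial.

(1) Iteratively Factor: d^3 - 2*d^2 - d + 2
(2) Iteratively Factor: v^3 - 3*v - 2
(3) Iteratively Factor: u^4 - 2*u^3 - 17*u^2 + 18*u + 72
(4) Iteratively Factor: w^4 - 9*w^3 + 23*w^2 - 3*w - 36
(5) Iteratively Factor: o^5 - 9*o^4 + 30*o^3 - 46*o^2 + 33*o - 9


(1) = (d - 1)*(d^2 - d - 2) = (d - 2)*(d - 1)*(d + 1)
(2) = (v - 2)*(v^2 + 2*v + 1) = (v - 2)*(v + 1)*(v + 1)
(3) = (u - 4)*(u^3 + 2*u^2 - 9*u - 18) = (u - 4)*(u + 3)*(u^2 - u - 6) = (u - 4)*(u + 2)*(u + 3)*(u - 3)
(4) = (w + 1)*(w^3 - 10*w^2 + 33*w - 36) = (w - 4)*(w + 1)*(w^2 - 6*w + 9) = (w - 4)*(w - 3)*(w + 1)*(w - 3)
(5) = (o - 3)*(o^4 - 6*o^3 + 12*o^2 - 10*o + 3) = (o - 3)*(o - 1)*(o^3 - 5*o^2 + 7*o - 3) = (o - 3)*(o - 1)^2*(o^2 - 4*o + 3) = (o - 3)^2*(o - 1)^2*(o - 1)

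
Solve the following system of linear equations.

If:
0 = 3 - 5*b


Then:
b = 3/5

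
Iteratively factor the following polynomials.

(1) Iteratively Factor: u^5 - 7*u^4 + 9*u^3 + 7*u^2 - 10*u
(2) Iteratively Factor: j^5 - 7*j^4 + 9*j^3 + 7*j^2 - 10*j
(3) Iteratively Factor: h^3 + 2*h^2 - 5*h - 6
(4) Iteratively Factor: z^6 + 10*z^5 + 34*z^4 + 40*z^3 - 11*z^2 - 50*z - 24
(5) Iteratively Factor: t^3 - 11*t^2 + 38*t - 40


(1) = (u + 1)*(u^4 - 8*u^3 + 17*u^2 - 10*u) = (u - 1)*(u + 1)*(u^3 - 7*u^2 + 10*u) = (u - 5)*(u - 1)*(u + 1)*(u^2 - 2*u) = (u - 5)*(u - 2)*(u - 1)*(u + 1)*(u)
(2) = (j - 1)*(j^4 - 6*j^3 + 3*j^2 + 10*j) = j*(j - 1)*(j^3 - 6*j^2 + 3*j + 10) = j*(j - 5)*(j - 1)*(j^2 - j - 2) = j*(j - 5)*(j - 1)*(j + 1)*(j - 2)
(3) = (h + 1)*(h^2 + h - 6) = (h + 1)*(h + 3)*(h - 2)
(4) = (z + 4)*(z^5 + 6*z^4 + 10*z^3 - 11*z - 6) = (z + 1)*(z + 4)*(z^4 + 5*z^3 + 5*z^2 - 5*z - 6) = (z + 1)^2*(z + 4)*(z^3 + 4*z^2 + z - 6) = (z - 1)*(z + 1)^2*(z + 4)*(z^2 + 5*z + 6) = (z - 1)*(z + 1)^2*(z + 2)*(z + 4)*(z + 3)
(5) = (t - 2)*(t^2 - 9*t + 20) = (t - 5)*(t - 2)*(t - 4)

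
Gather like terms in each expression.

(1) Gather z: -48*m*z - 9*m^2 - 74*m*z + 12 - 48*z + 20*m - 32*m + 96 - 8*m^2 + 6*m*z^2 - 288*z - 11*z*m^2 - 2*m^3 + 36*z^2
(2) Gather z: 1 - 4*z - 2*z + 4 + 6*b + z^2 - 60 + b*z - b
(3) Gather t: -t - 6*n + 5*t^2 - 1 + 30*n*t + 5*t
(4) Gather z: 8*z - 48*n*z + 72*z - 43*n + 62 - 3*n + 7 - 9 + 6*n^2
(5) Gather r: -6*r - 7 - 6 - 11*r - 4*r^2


(1) = -2*m^3 - 17*m^2 - 12*m + z^2*(6*m + 36) + z*(-11*m^2 - 122*m - 336) + 108
(2) = 5*b + z^2 + z*(b - 6) - 55
(3) = -6*n + 5*t^2 + t*(30*n + 4) - 1
(4) = 6*n^2 - 46*n + z*(80 - 48*n) + 60
(5) = -4*r^2 - 17*r - 13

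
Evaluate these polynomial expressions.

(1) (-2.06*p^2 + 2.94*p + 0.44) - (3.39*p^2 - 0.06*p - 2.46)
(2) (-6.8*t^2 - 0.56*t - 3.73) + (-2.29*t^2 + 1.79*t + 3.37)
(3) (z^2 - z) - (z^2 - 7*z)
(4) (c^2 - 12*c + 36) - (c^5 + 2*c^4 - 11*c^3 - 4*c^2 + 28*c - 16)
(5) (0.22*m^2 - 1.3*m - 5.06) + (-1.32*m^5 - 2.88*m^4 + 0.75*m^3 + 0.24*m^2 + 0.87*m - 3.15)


(1) = -5.45*p^2 + 3.0*p + 2.9
(2) = -9.09*t^2 + 1.23*t - 0.36
(3) = 6*z
(4) = -c^5 - 2*c^4 + 11*c^3 + 5*c^2 - 40*c + 52
(5) = -1.32*m^5 - 2.88*m^4 + 0.75*m^3 + 0.46*m^2 - 0.43*m - 8.21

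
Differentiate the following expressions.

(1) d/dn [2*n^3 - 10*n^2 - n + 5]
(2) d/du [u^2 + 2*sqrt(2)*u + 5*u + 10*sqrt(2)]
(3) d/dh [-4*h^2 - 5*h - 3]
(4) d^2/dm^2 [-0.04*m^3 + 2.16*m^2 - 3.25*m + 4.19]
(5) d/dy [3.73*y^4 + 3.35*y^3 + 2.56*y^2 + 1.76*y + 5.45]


(1) = 6*n^2 - 20*n - 1
(2) = 2*u + 2*sqrt(2) + 5
(3) = -8*h - 5
(4) = 4.32 - 0.24*m
(5) = 14.92*y^3 + 10.05*y^2 + 5.12*y + 1.76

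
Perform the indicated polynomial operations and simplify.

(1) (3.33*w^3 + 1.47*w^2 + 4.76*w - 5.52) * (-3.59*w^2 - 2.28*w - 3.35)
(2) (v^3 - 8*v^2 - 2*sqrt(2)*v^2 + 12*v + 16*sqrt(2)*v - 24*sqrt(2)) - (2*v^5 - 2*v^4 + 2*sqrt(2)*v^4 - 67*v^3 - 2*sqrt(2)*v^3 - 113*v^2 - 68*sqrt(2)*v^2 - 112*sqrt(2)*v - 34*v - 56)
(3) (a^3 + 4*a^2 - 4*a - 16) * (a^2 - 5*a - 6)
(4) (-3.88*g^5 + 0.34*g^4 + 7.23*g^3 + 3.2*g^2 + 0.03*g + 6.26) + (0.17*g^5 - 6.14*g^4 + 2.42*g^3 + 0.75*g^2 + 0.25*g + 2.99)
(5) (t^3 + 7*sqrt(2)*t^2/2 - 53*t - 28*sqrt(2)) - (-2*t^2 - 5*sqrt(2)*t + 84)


(1) = -11.9547*w^5 - 12.8697*w^4 - 31.5955*w^3 + 4.0395*w^2 - 3.3604*w + 18.492
(2) = -2*v^5 - 2*sqrt(2)*v^4 + 2*v^4 + 2*sqrt(2)*v^3 + 68*v^3 + 66*sqrt(2)*v^2 + 105*v^2 + 46*v + 128*sqrt(2)*v - 24*sqrt(2) + 56
(3) = a^5 - a^4 - 30*a^3 - 20*a^2 + 104*a + 96
(4) = -3.71*g^5 - 5.8*g^4 + 9.65*g^3 + 3.95*g^2 + 0.28*g + 9.25
(5) = t^3 + 2*t^2 + 7*sqrt(2)*t^2/2 - 53*t + 5*sqrt(2)*t - 84 - 28*sqrt(2)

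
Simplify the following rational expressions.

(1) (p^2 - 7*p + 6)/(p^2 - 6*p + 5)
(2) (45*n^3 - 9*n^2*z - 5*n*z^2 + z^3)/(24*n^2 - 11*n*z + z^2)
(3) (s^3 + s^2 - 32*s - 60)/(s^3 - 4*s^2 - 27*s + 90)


(1) = (p - 6)/(p - 5)
(2) = (-15*n^2 - 2*n*z + z^2)/(-8*n + z)
(3) = (s + 2)/(s - 3)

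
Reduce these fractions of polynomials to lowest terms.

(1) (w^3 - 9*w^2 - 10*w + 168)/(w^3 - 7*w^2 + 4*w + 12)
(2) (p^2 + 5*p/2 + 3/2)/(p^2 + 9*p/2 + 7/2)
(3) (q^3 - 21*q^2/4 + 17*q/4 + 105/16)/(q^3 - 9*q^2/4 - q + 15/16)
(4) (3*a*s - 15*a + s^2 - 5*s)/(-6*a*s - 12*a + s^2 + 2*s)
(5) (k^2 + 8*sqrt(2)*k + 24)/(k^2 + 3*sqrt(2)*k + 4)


(1) = (w^2 - 3*w - 28)/(w^2 - w - 2)
(2) = (2*p + 3)/(2*p + 7)
(3) = (2*q - 7)/(2*q - 1)
(4) = (3*a*s - 15*a + s^2 - 5*s)/(-6*a*s - 12*a + s^2 + 2*s)
(5) = (k + 6*sqrt(2))/(k + sqrt(2))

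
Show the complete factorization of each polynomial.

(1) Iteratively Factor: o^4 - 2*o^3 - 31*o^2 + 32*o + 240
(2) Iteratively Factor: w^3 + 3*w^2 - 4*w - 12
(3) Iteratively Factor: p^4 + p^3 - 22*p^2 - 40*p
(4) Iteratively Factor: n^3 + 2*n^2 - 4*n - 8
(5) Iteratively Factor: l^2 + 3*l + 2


(1) = (o + 4)*(o^3 - 6*o^2 - 7*o + 60) = (o - 4)*(o + 4)*(o^2 - 2*o - 15) = (o - 5)*(o - 4)*(o + 4)*(o + 3)
(2) = (w + 3)*(w^2 - 4) = (w - 2)*(w + 3)*(w + 2)
(3) = (p + 2)*(p^3 - p^2 - 20*p) = p*(p + 2)*(p^2 - p - 20) = p*(p + 2)*(p + 4)*(p - 5)
(4) = (n + 2)*(n^2 - 4) = (n - 2)*(n + 2)*(n + 2)
(5) = (l + 1)*(l + 2)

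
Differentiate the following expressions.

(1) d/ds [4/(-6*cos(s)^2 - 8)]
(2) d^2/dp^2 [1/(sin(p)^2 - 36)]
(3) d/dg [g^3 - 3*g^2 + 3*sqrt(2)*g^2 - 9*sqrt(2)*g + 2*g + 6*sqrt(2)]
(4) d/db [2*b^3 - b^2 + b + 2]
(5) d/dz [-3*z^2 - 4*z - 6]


(1) = -24*sin(2*s)/(3*cos(2*s) + 11)^2
(2) = 2*(-2*sin(p)^4 - 69*sin(p)^2 + 36)/(sin(p)^2 - 36)^3
(3) = 3*g^2 - 6*g + 6*sqrt(2)*g - 9*sqrt(2) + 2
(4) = 6*b^2 - 2*b + 1
(5) = -6*z - 4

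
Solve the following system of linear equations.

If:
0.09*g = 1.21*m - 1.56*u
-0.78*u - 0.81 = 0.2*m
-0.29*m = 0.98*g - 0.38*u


Then:
g = -0.00
m = -1.01
u = -0.78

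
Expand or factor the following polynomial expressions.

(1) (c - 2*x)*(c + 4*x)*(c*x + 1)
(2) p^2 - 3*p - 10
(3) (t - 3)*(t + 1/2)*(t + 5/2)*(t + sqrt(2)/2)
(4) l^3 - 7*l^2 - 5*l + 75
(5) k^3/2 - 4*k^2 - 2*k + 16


(1) = c^3*x + 2*c^2*x^2 + c^2 - 8*c*x^3 + 2*c*x - 8*x^2
(2) = (p - 5)*(p + 2)
(3) = t^4 + sqrt(2)*t^3/2 - 31*t^2/4 - 31*sqrt(2)*t/8 - 15*t/4 - 15*sqrt(2)/8
(4) = (l - 5)^2*(l + 3)
(5) = (k/2 + 1)*(k - 8)*(k - 2)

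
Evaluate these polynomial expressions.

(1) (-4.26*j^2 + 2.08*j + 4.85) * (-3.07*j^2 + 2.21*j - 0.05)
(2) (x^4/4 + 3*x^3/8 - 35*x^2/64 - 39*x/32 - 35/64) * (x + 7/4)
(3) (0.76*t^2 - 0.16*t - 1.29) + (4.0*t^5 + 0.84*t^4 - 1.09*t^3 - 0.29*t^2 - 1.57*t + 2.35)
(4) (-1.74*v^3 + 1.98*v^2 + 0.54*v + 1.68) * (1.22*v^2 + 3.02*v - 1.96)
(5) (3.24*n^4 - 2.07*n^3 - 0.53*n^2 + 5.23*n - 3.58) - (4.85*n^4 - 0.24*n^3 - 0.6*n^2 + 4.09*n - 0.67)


(1) = 13.0782*j^4 - 15.8002*j^3 - 10.0797*j^2 + 10.6145*j - 0.2425
(2) = x^5/4 + 13*x^4/16 + 7*x^3/64 - 557*x^2/256 - 343*x/128 - 245/256
(3) = 4.0*t^5 + 0.84*t^4 - 1.09*t^3 + 0.47*t^2 - 1.73*t + 1.06
(4) = -2.1228*v^5 - 2.8392*v^4 + 10.0488*v^3 - 0.2004*v^2 + 4.0152*v - 3.2928
(5) = -1.61*n^4 - 1.83*n^3 + 0.07*n^2 + 1.14*n - 2.91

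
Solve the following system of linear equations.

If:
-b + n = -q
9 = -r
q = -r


Then:
b = n + 9
q = 9
r = -9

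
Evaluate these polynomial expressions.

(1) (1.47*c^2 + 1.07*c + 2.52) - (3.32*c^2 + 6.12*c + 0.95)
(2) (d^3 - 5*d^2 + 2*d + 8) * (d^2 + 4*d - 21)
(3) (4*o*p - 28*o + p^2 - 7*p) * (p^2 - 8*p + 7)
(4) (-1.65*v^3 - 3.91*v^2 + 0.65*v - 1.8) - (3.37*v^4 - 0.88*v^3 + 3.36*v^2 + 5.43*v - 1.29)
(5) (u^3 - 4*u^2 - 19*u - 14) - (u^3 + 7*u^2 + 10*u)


(1) = -1.85*c^2 - 5.05*c + 1.57
(2) = d^5 - d^4 - 39*d^3 + 121*d^2 - 10*d - 168
(3) = 4*o*p^3 - 60*o*p^2 + 252*o*p - 196*o + p^4 - 15*p^3 + 63*p^2 - 49*p
(4) = -3.37*v^4 - 0.77*v^3 - 7.27*v^2 - 4.78*v - 0.51
(5) = -11*u^2 - 29*u - 14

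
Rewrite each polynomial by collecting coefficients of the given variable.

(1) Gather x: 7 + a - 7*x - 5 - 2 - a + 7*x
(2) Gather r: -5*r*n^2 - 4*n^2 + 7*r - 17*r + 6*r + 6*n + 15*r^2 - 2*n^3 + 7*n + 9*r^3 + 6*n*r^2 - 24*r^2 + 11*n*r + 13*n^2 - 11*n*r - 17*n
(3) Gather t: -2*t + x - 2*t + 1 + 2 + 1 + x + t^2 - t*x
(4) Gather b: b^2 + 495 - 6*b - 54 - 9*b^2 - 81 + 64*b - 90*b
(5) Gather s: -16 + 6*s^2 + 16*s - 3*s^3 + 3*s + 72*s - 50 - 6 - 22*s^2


(1) = 0
(2) = -2*n^3 + 9*n^2 - 4*n + 9*r^3 + r^2*(6*n - 9) + r*(-5*n^2 - 4)
(3) = t^2 + t*(-x - 4) + 2*x + 4
(4) = -8*b^2 - 32*b + 360
(5) = -3*s^3 - 16*s^2 + 91*s - 72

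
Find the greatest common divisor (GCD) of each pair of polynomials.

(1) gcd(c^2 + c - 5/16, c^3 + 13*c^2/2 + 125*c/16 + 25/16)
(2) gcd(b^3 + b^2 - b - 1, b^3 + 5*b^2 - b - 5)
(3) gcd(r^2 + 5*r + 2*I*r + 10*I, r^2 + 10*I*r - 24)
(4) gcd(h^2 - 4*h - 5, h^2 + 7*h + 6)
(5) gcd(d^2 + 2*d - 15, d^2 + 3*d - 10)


(1) = c + 5/4
(2) = b^2 - 1
(3) = gcd((r + 5)*(r + 2*I), (r + 4*I)*(r + 6*I)) = 1
(4) = h + 1
(5) = d + 5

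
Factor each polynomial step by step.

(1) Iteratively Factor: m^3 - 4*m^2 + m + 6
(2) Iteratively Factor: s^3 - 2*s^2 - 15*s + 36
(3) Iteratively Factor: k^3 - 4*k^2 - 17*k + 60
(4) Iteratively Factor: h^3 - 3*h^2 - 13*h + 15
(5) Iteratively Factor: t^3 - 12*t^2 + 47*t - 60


(1) = (m - 2)*(m^2 - 2*m - 3) = (m - 3)*(m - 2)*(m + 1)
(2) = (s + 4)*(s^2 - 6*s + 9) = (s - 3)*(s + 4)*(s - 3)
(3) = (k + 4)*(k^2 - 8*k + 15) = (k - 3)*(k + 4)*(k - 5)
(4) = (h - 5)*(h^2 + 2*h - 3) = (h - 5)*(h + 3)*(h - 1)
(5) = (t - 4)*(t^2 - 8*t + 15) = (t - 5)*(t - 4)*(t - 3)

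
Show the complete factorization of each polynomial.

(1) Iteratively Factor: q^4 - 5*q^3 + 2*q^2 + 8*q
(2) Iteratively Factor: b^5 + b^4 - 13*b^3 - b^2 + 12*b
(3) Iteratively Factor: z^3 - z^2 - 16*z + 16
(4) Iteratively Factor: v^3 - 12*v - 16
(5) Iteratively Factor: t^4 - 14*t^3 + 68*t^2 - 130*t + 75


(1) = (q - 2)*(q^3 - 3*q^2 - 4*q) = (q - 4)*(q - 2)*(q^2 + q) = q*(q - 4)*(q - 2)*(q + 1)
(2) = (b)*(b^4 + b^3 - 13*b^2 - b + 12) = b*(b + 1)*(b^3 - 13*b + 12) = b*(b + 1)*(b + 4)*(b^2 - 4*b + 3) = b*(b - 1)*(b + 1)*(b + 4)*(b - 3)
(3) = (z + 4)*(z^2 - 5*z + 4) = (z - 4)*(z + 4)*(z - 1)
(4) = (v + 2)*(v^2 - 2*v - 8) = (v - 4)*(v + 2)*(v + 2)
(5) = (t - 1)*(t^3 - 13*t^2 + 55*t - 75) = (t - 5)*(t - 1)*(t^2 - 8*t + 15) = (t - 5)*(t - 3)*(t - 1)*(t - 5)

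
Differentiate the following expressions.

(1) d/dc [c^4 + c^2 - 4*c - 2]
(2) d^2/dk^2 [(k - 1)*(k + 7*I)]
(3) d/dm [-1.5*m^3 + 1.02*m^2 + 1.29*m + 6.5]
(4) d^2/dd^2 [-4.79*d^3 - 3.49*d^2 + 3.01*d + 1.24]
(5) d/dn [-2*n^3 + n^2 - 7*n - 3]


(1) = 4*c^3 + 2*c - 4
(2) = 2
(3) = -4.5*m^2 + 2.04*m + 1.29
(4) = -28.74*d - 6.98
(5) = -6*n^2 + 2*n - 7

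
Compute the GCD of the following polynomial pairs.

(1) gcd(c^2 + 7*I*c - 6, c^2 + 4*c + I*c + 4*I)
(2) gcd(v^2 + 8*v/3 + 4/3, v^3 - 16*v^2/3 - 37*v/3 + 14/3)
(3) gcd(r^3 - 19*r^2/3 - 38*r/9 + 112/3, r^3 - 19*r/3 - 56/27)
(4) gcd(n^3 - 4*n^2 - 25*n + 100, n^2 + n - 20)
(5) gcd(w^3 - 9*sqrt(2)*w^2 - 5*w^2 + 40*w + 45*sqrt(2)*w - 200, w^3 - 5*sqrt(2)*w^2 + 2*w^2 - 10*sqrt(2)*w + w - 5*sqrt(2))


(1) = c + I
(2) = v + 2
(3) = gcd((r - 6)*(r - 8/3)*(r + 7/3), (r - 8/3)*(r + 1/3)*(r + 7/3)) = r^2 - r/3 - 56/9
(4) = gcd((n - 5)*(n - 4)*(n + 5), (n - 4)*(n + 5)) = n^2 + n - 20
(5) = w - 5*sqrt(2)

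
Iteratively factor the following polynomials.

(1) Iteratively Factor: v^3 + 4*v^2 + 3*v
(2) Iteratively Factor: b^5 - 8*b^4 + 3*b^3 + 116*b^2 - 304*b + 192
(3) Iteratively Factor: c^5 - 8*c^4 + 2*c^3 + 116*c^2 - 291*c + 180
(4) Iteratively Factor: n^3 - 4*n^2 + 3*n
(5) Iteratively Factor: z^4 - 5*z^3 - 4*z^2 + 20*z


(1) = (v)*(v^2 + 4*v + 3) = v*(v + 3)*(v + 1)
(2) = (b - 4)*(b^4 - 4*b^3 - 13*b^2 + 64*b - 48) = (b - 4)^2*(b^3 - 13*b + 12) = (b - 4)^2*(b - 1)*(b^2 + b - 12) = (b - 4)^2*(b - 3)*(b - 1)*(b + 4)
(3) = (c - 3)*(c^4 - 5*c^3 - 13*c^2 + 77*c - 60) = (c - 3)^2*(c^3 - 2*c^2 - 19*c + 20) = (c - 3)^2*(c + 4)*(c^2 - 6*c + 5) = (c - 5)*(c - 3)^2*(c + 4)*(c - 1)
(4) = (n - 1)*(n^2 - 3*n) = (n - 3)*(n - 1)*(n)
(5) = (z - 5)*(z^3 - 4*z) = (z - 5)*(z - 2)*(z^2 + 2*z) = z*(z - 5)*(z - 2)*(z + 2)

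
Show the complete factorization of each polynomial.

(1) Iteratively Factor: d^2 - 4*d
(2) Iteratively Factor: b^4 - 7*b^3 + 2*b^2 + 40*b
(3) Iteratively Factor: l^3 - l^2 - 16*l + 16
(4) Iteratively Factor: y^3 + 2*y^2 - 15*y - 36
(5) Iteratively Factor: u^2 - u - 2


(1) = (d - 4)*(d)
(2) = (b + 2)*(b^3 - 9*b^2 + 20*b) = b*(b + 2)*(b^2 - 9*b + 20) = b*(b - 5)*(b + 2)*(b - 4)
(3) = (l - 1)*(l^2 - 16) = (l - 1)*(l + 4)*(l - 4)
(4) = (y + 3)*(y^2 - y - 12) = (y + 3)^2*(y - 4)
(5) = (u + 1)*(u - 2)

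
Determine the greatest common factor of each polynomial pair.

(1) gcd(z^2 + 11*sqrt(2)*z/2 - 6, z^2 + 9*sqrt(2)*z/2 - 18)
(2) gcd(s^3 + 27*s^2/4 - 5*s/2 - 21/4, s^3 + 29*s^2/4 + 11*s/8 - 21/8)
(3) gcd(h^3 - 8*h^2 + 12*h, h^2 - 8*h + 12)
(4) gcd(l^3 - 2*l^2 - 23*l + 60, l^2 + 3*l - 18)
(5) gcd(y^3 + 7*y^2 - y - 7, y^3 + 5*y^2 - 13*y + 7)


(1) = gcd((z - sqrt(2)/2)*(z + 6*sqrt(2)), (z - 3*sqrt(2)/2)*(z + 6*sqrt(2))) = z + 6*sqrt(2)
(2) = s^2 + 31*s/4 + 21/4
(3) = gcd(h*(h - 6)*(h - 2), (h - 6)*(h - 2)) = h^2 - 8*h + 12
(4) = gcd((l - 4)*(l - 3)*(l + 5), (l - 3)*(l + 6)) = l - 3
(5) = y^2 + 6*y - 7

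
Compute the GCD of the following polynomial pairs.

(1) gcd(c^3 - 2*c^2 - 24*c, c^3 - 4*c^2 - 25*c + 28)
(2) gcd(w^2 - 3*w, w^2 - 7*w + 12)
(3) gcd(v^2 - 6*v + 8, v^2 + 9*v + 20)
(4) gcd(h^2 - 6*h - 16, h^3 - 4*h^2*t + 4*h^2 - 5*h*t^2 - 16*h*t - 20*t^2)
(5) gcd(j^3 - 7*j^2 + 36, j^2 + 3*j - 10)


(1) = c + 4
(2) = w - 3
(3) = 1
(4) = 1
(5) = gcd((j - 6)*(j - 3)*(j + 2), (j - 2)*(j + 5)) = 1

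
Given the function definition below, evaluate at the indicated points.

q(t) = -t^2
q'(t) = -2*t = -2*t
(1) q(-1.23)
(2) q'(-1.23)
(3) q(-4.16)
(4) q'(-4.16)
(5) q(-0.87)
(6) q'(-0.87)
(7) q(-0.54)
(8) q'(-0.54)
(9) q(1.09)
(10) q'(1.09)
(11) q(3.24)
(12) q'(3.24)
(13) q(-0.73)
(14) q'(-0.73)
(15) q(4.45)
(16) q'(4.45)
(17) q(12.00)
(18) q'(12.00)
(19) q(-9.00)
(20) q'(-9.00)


(1) = -1.51
(2) = 2.46
(3) = -17.31
(4) = 8.32
(5) = -0.76
(6) = 1.74
(7) = -0.29
(8) = 1.08
(9) = -1.19
(10) = -2.18
(11) = -10.50
(12) = -6.48
(13) = -0.53
(14) = 1.46
(15) = -19.80
(16) = -8.90
(17) = -144.00
(18) = -24.00
(19) = -81.00
(20) = 18.00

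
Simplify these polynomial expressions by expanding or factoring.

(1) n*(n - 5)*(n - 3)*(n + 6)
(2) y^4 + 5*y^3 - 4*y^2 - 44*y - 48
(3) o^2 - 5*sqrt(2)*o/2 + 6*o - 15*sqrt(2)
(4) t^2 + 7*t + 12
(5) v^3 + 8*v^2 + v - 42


(1) = n^4 - 2*n^3 - 33*n^2 + 90*n
(2) = (y - 3)*(y + 2)^2*(y + 4)
(3) = (o + 6)*(o - 5*sqrt(2)/2)
(4) = (t + 3)*(t + 4)
(5) = (v - 2)*(v + 3)*(v + 7)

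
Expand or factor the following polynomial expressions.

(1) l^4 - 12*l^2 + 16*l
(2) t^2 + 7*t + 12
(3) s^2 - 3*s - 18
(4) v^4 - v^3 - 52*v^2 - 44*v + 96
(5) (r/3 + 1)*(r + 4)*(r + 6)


(1) = l*(l - 2)^2*(l + 4)
(2) = (t + 3)*(t + 4)
(3) = (s - 6)*(s + 3)
(4) = (v - 8)*(v - 1)*(v + 2)*(v + 6)
(5) = r^3/3 + 13*r^2/3 + 18*r + 24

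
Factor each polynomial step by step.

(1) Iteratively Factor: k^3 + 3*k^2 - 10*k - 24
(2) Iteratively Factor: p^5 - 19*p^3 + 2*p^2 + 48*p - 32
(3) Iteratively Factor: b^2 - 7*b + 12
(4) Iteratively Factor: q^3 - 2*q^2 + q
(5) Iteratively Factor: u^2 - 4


(1) = (k + 2)*(k^2 + k - 12) = (k - 3)*(k + 2)*(k + 4)
(2) = (p - 4)*(p^4 + 4*p^3 - 3*p^2 - 10*p + 8) = (p - 4)*(p - 1)*(p^3 + 5*p^2 + 2*p - 8) = (p - 4)*(p - 1)*(p + 2)*(p^2 + 3*p - 4) = (p - 4)*(p - 1)*(p + 2)*(p + 4)*(p - 1)
(3) = (b - 3)*(b - 4)
(4) = (q - 1)*(q^2 - q) = q*(q - 1)*(q - 1)
(5) = (u - 2)*(u + 2)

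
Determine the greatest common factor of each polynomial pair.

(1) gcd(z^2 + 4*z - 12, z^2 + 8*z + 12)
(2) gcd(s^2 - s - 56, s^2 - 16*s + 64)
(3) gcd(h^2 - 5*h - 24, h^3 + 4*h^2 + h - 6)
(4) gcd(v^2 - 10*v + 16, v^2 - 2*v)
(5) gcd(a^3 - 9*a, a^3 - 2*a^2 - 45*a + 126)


(1) = z + 6
(2) = gcd((s - 8)*(s + 7), (s - 8)^2) = s - 8
(3) = gcd((h - 8)*(h + 3), (h - 1)*(h + 2)*(h + 3)) = h + 3
(4) = v - 2
(5) = a - 3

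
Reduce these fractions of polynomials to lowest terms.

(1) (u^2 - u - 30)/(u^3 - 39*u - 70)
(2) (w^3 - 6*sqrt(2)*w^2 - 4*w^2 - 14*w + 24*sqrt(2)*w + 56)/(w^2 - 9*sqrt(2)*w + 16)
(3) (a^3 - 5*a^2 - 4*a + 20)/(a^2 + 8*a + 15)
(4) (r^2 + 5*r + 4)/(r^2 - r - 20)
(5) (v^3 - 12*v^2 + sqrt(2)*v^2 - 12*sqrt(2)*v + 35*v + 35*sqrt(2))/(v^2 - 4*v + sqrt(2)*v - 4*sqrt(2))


(1) = (u - 6)/(u^2 - 5*u - 14)
(2) = (w^3 + w^2*(-6*sqrt(2) - 4) + w*(-14 + 24*sqrt(2)) + 56)/(w^2 - 9*sqrt(2)*w + 16)
(3) = (a^3 - 5*a^2 - 4*a + 20)/(a^2 + 8*a + 15)
(4) = (r + 1)/(r - 5)
(5) = (v^2 - 12*v + 35)/(v - 4)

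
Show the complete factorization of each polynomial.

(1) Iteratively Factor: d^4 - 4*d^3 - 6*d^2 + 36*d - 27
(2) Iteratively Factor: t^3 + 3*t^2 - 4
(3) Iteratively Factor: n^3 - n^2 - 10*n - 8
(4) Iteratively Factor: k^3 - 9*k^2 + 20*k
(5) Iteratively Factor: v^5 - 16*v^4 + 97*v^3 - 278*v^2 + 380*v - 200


(1) = (d - 3)*(d^3 - d^2 - 9*d + 9) = (d - 3)^2*(d^2 + 2*d - 3) = (d - 3)^2*(d + 3)*(d - 1)
(2) = (t - 1)*(t^2 + 4*t + 4) = (t - 1)*(t + 2)*(t + 2)
(3) = (n + 1)*(n^2 - 2*n - 8) = (n + 1)*(n + 2)*(n - 4)
(4) = (k - 5)*(k^2 - 4*k) = k*(k - 5)*(k - 4)
(5) = (v - 2)*(v^4 - 14*v^3 + 69*v^2 - 140*v + 100) = (v - 5)*(v - 2)*(v^3 - 9*v^2 + 24*v - 20) = (v - 5)*(v - 2)^2*(v^2 - 7*v + 10) = (v - 5)^2*(v - 2)^2*(v - 2)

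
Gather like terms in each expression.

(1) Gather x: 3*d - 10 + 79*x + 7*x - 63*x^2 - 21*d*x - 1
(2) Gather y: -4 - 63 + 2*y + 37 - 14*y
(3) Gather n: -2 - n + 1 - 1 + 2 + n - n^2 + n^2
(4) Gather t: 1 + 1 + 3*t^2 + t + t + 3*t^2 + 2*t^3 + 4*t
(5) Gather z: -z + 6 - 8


(1) = 3*d - 63*x^2 + x*(86 - 21*d) - 11
(2) = -12*y - 30
(3) = 0
(4) = 2*t^3 + 6*t^2 + 6*t + 2
(5) = -z - 2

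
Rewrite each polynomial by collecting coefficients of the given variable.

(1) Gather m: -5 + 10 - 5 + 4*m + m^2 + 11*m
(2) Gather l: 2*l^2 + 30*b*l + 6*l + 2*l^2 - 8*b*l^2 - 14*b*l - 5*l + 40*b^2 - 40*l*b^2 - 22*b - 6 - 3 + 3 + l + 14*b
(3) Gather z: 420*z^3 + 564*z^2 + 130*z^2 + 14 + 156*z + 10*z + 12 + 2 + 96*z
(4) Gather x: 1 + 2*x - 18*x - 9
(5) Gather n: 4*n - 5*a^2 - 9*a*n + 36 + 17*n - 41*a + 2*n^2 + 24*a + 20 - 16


(1) = m^2 + 15*m
(2) = 40*b^2 - 8*b + l^2*(4 - 8*b) + l*(-40*b^2 + 16*b + 2) - 6
(3) = 420*z^3 + 694*z^2 + 262*z + 28
(4) = -16*x - 8
(5) = -5*a^2 - 17*a + 2*n^2 + n*(21 - 9*a) + 40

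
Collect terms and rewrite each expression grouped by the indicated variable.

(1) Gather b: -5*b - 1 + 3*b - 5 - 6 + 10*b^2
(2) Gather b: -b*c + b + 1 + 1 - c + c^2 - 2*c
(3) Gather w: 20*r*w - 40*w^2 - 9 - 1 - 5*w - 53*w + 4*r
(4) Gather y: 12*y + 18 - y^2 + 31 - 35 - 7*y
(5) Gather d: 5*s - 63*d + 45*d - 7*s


(1) = 10*b^2 - 2*b - 12
(2) = b*(1 - c) + c^2 - 3*c + 2
(3) = 4*r - 40*w^2 + w*(20*r - 58) - 10
(4) = -y^2 + 5*y + 14
(5) = -18*d - 2*s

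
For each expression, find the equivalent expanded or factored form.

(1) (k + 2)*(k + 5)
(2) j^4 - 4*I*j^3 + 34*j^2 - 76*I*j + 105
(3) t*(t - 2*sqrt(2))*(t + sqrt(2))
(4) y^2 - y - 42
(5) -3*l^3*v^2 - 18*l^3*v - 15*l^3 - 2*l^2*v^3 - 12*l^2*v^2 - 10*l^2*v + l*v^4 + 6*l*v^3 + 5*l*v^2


(1) = k^2 + 7*k + 10
(2) = (j - 7*I)*(j - 3*I)*(j + I)*(j + 5*I)
(3) = t^3 - sqrt(2)*t^2 - 4*t
(4) = (y - 7)*(y + 6)
(5) = (-3*l + v)*(l + v)*(v + 5)*(l*v + l)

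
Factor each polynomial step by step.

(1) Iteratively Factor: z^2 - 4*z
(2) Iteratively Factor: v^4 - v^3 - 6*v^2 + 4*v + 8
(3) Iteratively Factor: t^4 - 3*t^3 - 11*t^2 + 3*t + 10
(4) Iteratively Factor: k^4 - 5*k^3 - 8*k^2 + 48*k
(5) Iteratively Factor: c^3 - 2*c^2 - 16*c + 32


(1) = (z - 4)*(z)
(2) = (v - 2)*(v^3 + v^2 - 4*v - 4) = (v - 2)^2*(v^2 + 3*v + 2) = (v - 2)^2*(v + 1)*(v + 2)
(3) = (t - 5)*(t^3 + 2*t^2 - t - 2) = (t - 5)*(t + 1)*(t^2 + t - 2) = (t - 5)*(t - 1)*(t + 1)*(t + 2)
(4) = (k - 4)*(k^3 - k^2 - 12*k) = k*(k - 4)*(k^2 - k - 12) = k*(k - 4)*(k + 3)*(k - 4)
(5) = (c - 2)*(c^2 - 16) = (c - 2)*(c + 4)*(c - 4)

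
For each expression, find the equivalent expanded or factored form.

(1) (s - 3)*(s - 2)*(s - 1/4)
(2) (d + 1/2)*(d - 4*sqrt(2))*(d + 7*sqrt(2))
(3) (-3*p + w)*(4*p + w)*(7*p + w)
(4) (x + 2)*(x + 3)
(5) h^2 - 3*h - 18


(1) = s^3 - 21*s^2/4 + 29*s/4 - 3/2
(2) = d^3 + d^2/2 + 3*sqrt(2)*d^2 - 56*d + 3*sqrt(2)*d/2 - 28
(3) = -84*p^3 - 5*p^2*w + 8*p*w^2 + w^3
(4) = x^2 + 5*x + 6
(5) = (h - 6)*(h + 3)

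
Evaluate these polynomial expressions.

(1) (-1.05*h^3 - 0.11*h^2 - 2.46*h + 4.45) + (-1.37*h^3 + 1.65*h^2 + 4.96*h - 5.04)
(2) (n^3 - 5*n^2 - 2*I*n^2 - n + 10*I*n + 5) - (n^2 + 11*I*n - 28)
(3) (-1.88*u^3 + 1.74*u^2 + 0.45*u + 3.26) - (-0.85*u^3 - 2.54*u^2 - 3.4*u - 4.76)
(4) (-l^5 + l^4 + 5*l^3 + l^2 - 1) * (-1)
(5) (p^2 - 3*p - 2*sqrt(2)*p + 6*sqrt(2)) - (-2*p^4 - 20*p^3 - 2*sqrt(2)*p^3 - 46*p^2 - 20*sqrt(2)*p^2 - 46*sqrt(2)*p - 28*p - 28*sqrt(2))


(1) = -2.42*h^3 + 1.54*h^2 + 2.5*h - 0.59
(2) = n^3 - 6*n^2 - 2*I*n^2 - n - I*n + 33
(3) = -1.03*u^3 + 4.28*u^2 + 3.85*u + 8.02
(4) = l^5 - l^4 - 5*l^3 - l^2 + 1
(5) = 2*p^4 + 2*sqrt(2)*p^3 + 20*p^3 + 20*sqrt(2)*p^2 + 47*p^2 + 25*p + 44*sqrt(2)*p + 34*sqrt(2)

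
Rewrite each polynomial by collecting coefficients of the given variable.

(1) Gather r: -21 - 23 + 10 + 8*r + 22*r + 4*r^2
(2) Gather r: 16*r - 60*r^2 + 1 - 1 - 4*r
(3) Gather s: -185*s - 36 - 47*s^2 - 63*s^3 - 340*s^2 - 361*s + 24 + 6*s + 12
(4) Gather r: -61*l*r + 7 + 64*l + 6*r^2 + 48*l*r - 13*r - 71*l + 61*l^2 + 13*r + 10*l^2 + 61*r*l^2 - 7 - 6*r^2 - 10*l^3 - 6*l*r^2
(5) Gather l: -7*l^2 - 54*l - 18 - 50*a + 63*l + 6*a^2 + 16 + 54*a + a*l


(1) = 4*r^2 + 30*r - 34
(2) = -60*r^2 + 12*r
(3) = -63*s^3 - 387*s^2 - 540*s
(4) = -10*l^3 + 71*l^2 - 6*l*r^2 - 7*l + r*(61*l^2 - 13*l)
(5) = 6*a^2 + 4*a - 7*l^2 + l*(a + 9) - 2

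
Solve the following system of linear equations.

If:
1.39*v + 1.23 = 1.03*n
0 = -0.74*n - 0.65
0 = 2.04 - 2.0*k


Then:
k = 1.02
n = -0.88
v = -1.54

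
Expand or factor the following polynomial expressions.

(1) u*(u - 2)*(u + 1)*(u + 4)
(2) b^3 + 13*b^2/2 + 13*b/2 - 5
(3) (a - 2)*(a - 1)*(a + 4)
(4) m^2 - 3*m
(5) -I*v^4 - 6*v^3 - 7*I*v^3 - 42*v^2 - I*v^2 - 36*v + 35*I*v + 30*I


(1) = u^4 + 3*u^3 - 6*u^2 - 8*u
(2) = (b - 1/2)*(b + 2)*(b + 5)
(3) = a^3 + a^2 - 10*a + 8
(4) = m*(m - 3)
(5) = (v + 6)*(v - 5*I)*(v - I)*(-I*v - I)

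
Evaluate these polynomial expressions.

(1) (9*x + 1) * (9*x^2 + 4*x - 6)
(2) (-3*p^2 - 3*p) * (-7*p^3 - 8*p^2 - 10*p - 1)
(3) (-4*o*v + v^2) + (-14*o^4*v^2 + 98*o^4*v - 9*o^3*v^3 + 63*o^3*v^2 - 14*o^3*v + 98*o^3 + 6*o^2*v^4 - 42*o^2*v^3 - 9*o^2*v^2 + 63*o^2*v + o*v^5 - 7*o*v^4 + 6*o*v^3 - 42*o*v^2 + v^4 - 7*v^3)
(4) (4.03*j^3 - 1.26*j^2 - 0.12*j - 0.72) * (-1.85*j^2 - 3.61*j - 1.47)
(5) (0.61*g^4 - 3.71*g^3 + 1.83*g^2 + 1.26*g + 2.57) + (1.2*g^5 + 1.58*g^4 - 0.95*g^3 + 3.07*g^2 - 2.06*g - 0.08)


(1) = 81*x^3 + 45*x^2 - 50*x - 6
(2) = 21*p^5 + 45*p^4 + 54*p^3 + 33*p^2 + 3*p
(3) = -14*o^4*v^2 + 98*o^4*v - 9*o^3*v^3 + 63*o^3*v^2 - 14*o^3*v + 98*o^3 + 6*o^2*v^4 - 42*o^2*v^3 - 9*o^2*v^2 + 63*o^2*v + o*v^5 - 7*o*v^4 + 6*o*v^3 - 42*o*v^2 - 4*o*v + v^4 - 7*v^3 + v^2
(4) = -7.4555*j^5 - 12.2173*j^4 - 1.1535*j^3 + 3.6174*j^2 + 2.7756*j + 1.0584
(5) = 1.2*g^5 + 2.19*g^4 - 4.66*g^3 + 4.9*g^2 - 0.8*g + 2.49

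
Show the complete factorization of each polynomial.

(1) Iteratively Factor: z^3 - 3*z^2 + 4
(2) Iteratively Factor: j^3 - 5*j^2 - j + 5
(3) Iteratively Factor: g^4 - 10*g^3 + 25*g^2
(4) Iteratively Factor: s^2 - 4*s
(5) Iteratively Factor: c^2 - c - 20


(1) = (z - 2)*(z^2 - z - 2) = (z - 2)*(z + 1)*(z - 2)
(2) = (j + 1)*(j^2 - 6*j + 5) = (j - 5)*(j + 1)*(j - 1)
(3) = (g - 5)*(g^3 - 5*g^2) = g*(g - 5)*(g^2 - 5*g) = g^2*(g - 5)*(g - 5)
(4) = (s)*(s - 4)
(5) = (c - 5)*(c + 4)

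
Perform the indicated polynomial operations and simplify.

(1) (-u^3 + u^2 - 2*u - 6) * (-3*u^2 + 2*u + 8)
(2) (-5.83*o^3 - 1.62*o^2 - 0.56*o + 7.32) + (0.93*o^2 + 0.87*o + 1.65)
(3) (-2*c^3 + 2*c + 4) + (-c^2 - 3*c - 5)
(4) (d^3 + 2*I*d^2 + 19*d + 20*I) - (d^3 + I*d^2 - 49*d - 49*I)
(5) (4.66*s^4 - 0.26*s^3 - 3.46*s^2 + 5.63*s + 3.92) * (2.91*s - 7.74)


(1) = 3*u^5 - 5*u^4 + 22*u^2 - 28*u - 48
(2) = -5.83*o^3 - 0.69*o^2 + 0.31*o + 8.97
(3) = -2*c^3 - c^2 - c - 1
(4) = I*d^2 + 68*d + 69*I
(5) = 13.5606*s^5 - 36.825*s^4 - 8.0562*s^3 + 43.1637*s^2 - 32.169*s - 30.3408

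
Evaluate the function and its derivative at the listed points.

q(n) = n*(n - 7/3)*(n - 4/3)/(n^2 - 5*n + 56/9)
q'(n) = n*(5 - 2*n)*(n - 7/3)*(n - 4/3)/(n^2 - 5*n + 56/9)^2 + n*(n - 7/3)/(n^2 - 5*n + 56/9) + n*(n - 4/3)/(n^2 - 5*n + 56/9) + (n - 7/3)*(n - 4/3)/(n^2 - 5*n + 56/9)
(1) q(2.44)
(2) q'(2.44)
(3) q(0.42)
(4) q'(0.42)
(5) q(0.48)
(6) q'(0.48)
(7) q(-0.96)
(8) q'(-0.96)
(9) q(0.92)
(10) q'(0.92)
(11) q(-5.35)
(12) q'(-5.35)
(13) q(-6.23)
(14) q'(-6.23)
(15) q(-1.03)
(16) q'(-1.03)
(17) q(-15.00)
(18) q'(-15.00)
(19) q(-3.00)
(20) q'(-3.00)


(1) = -11.91
(2) = -68.20
(3) = 0.17
(4) = 0.30
(5) = 0.19
(6) = 0.26
(7) = -0.61
(8) = 0.73
(9) = 0.22
(10) = -0.17
(11) = -4.46
(12) = 0.94
(13) = -5.30
(14) = 0.96
(15) = -0.66
(16) = 0.74
(17) = -13.87
(18) = 0.99
(19) = -2.29
(20) = 0.89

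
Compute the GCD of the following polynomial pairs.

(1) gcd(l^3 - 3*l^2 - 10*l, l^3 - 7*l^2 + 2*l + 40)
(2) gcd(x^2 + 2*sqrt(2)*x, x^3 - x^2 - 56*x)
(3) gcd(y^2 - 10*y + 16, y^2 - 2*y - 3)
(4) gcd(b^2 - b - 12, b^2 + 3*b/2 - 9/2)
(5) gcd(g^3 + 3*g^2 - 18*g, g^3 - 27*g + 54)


(1) = gcd(l*(l - 5)*(l + 2), (l - 5)*(l - 4)*(l + 2)) = l^2 - 3*l - 10
(2) = x
(3) = 1
(4) = gcd((b - 4)*(b + 3), (b - 3/2)*(b + 3)) = b + 3
(5) = gcd(g*(g - 3)*(g + 6), (g - 3)^2*(g + 6)) = g^2 + 3*g - 18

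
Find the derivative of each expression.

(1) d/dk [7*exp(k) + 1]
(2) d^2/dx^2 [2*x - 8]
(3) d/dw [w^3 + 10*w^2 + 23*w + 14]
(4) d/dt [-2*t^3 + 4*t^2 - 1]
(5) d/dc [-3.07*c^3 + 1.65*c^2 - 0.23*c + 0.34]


(1) = 7*exp(k)
(2) = 0
(3) = 3*w^2 + 20*w + 23
(4) = 2*t*(4 - 3*t)
(5) = -9.21*c^2 + 3.3*c - 0.23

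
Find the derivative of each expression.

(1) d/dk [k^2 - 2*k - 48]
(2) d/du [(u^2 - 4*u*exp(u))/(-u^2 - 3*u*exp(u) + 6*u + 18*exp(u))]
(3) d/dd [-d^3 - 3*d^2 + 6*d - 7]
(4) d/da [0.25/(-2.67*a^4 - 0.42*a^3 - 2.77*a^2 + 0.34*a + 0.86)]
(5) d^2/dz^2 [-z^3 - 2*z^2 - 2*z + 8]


(1) = 2*k - 2
(2) = (u*(u - 4*exp(u))*(3*u*exp(u) + 2*u - 15*exp(u) - 6) + 2*(2*u*exp(u) - u + 2*exp(u))*(u^2 + 3*u*exp(u) - 6*u - 18*exp(u)))/(u^2 + 3*u*exp(u) - 6*u - 18*exp(u))^2
(3) = -3*d^2 - 6*d + 6
(4) = (2.67*a^3 + 0.315*a^2 + 1.385*a - 0.085)/(2.67*a^4 + 0.42*a^3 + 2.77*a^2 - 0.34*a - 0.86)^2
(5) = -6*z - 4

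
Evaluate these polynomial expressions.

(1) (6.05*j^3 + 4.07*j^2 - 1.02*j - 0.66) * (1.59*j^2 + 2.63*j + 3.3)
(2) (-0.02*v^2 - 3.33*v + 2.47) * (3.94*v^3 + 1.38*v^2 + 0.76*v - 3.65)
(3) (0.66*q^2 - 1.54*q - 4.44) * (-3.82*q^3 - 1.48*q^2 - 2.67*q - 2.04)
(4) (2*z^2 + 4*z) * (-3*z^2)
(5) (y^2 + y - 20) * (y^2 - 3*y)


(1) = 9.6195*j^5 + 22.3828*j^4 + 29.0473*j^3 + 9.699*j^2 - 5.1018*j - 2.178
(2) = -0.0788*v^5 - 13.1478*v^4 + 5.1212*v^3 + 0.9508*v^2 + 14.0317*v - 9.0155
(3) = -2.5212*q^5 + 4.906*q^4 + 17.4778*q^3 + 9.3366*q^2 + 14.9964*q + 9.0576
(4) = -6*z^4 - 12*z^3
(5) = y^4 - 2*y^3 - 23*y^2 + 60*y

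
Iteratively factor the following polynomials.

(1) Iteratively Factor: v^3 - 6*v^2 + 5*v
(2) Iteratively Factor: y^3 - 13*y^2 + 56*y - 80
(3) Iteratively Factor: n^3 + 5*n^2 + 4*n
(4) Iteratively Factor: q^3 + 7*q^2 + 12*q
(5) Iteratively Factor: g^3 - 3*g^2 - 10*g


(1) = (v - 5)*(v^2 - v) = v*(v - 5)*(v - 1)
(2) = (y - 5)*(y^2 - 8*y + 16) = (y - 5)*(y - 4)*(y - 4)
(3) = (n)*(n^2 + 5*n + 4) = n*(n + 4)*(n + 1)
(4) = (q)*(q^2 + 7*q + 12) = q*(q + 3)*(q + 4)
(5) = (g)*(g^2 - 3*g - 10) = g*(g + 2)*(g - 5)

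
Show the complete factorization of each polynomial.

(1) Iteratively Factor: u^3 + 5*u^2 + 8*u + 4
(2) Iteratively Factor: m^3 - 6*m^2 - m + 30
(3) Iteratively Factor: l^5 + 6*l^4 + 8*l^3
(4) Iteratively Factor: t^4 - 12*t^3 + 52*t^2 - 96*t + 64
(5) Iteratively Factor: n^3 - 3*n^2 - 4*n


(1) = (u + 2)*(u^2 + 3*u + 2) = (u + 1)*(u + 2)*(u + 2)
(2) = (m + 2)*(m^2 - 8*m + 15) = (m - 5)*(m + 2)*(m - 3)
(3) = (l)*(l^4 + 6*l^3 + 8*l^2) = l*(l + 4)*(l^3 + 2*l^2) = l^2*(l + 4)*(l^2 + 2*l) = l^2*(l + 2)*(l + 4)*(l)
(4) = (t - 2)*(t^3 - 10*t^2 + 32*t - 32) = (t - 2)^2*(t^2 - 8*t + 16) = (t - 4)*(t - 2)^2*(t - 4)
(5) = (n + 1)*(n^2 - 4*n) = n*(n + 1)*(n - 4)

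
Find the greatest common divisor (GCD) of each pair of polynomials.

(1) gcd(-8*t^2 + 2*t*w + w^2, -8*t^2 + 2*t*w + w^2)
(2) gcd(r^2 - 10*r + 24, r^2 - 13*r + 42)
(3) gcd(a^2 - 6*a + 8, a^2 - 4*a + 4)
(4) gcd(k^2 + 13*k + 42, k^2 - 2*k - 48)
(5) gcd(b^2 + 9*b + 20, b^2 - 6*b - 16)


(1) = 8*t^2 - 2*t*w - w^2
(2) = r - 6
(3) = gcd((a - 4)*(a - 2), (a - 2)^2) = a - 2
(4) = k + 6
(5) = 1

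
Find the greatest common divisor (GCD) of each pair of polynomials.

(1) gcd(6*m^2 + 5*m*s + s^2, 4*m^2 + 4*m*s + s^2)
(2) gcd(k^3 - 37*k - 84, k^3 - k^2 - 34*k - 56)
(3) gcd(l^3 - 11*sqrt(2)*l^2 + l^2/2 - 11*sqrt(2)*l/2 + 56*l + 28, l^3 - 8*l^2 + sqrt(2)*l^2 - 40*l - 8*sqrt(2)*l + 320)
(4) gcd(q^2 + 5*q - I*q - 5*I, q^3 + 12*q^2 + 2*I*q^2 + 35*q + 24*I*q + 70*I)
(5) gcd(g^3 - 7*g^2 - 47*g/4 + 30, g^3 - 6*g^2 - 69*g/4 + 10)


(1) = 2*m + s
(2) = gcd((k - 7)*(k + 3)*(k + 4), (k - 7)*(k + 2)*(k + 4)) = k^2 - 3*k - 28
(3) = l - 4*sqrt(2)
(4) = gcd((q + 5)*(q - I), (q + 5)*(q + 7)*(q + 2*I)) = q + 5
(5) = gcd((g - 8)*(g - 3/2)*(g + 5/2), (g - 8)*(g - 1/2)*(g + 5/2)) = g^2 - 11*g/2 - 20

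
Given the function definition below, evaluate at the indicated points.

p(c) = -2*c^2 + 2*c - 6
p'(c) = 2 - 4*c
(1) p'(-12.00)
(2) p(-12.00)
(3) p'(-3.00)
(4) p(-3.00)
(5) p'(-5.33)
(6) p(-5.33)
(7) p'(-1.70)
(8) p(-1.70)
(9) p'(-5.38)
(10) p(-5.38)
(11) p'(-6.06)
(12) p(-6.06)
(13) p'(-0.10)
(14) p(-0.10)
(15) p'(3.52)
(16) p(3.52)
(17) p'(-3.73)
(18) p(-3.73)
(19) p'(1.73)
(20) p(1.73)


(1) = 50.00
(2) = -318.00
(3) = 14.00
(4) = -30.00
(5) = 23.32
(6) = -73.48
(7) = 8.80
(8) = -15.18
(9) = 23.52
(10) = -74.65
(11) = 26.24
(12) = -91.57
(13) = 2.40
(14) = -6.22
(15) = -12.08
(16) = -23.74
(17) = 16.92
(18) = -41.29
(19) = -4.92
(20) = -8.53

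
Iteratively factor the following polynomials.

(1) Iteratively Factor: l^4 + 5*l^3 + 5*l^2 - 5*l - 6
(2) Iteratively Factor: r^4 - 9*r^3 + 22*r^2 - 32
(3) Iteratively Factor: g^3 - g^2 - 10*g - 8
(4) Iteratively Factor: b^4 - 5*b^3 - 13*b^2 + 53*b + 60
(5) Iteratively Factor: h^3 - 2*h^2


(1) = (l + 3)*(l^3 + 2*l^2 - l - 2) = (l + 1)*(l + 3)*(l^2 + l - 2) = (l + 1)*(l + 2)*(l + 3)*(l - 1)
(2) = (r - 4)*(r^3 - 5*r^2 + 2*r + 8) = (r - 4)*(r + 1)*(r^2 - 6*r + 8) = (r - 4)^2*(r + 1)*(r - 2)
(3) = (g + 1)*(g^2 - 2*g - 8) = (g + 1)*(g + 2)*(g - 4)
(4) = (b - 4)*(b^3 - b^2 - 17*b - 15) = (b - 5)*(b - 4)*(b^2 + 4*b + 3) = (b - 5)*(b - 4)*(b + 1)*(b + 3)
(5) = (h - 2)*(h^2) = h*(h - 2)*(h)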